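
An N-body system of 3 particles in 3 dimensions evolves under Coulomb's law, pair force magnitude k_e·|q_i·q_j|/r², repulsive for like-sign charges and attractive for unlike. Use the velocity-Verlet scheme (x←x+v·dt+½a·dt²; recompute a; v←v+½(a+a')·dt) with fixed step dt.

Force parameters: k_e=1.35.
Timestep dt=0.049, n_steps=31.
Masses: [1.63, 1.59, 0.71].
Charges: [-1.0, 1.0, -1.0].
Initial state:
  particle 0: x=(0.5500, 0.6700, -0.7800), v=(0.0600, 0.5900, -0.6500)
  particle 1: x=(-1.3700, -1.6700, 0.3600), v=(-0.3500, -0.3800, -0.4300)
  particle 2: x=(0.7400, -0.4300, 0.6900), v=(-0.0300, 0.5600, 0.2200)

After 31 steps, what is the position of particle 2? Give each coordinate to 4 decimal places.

(0.5046, 0.0345, 1.3247)

step 0: x0=(0.5500, 0.6700, -0.7800) x1=(-1.3700, -1.6700, 0.3600) x2=(0.7400, -0.4300, 0.6900)
step 1: x0=(0.5529, 0.6990, -0.8120) x1=(-1.3869, -1.6885, 0.3389) x2=(0.7383, -0.4031, 0.7013)
step 2: x0=(0.5555, 0.7282, -0.8445) x1=(-1.4035, -1.7066, 0.3178) x2=(0.7361, -0.3774, 0.7135)
step 3: x0=(0.5581, 0.7576, -0.8773) x1=(-1.4197, -1.7245, 0.2967) x2=(0.7334, -0.3528, 0.7266)
step 4: x0=(0.5605, 0.7872, -0.9105) x1=(-1.4355, -1.7421, 0.2756) x2=(0.7303, -0.3292, 0.7405)
step 5: x0=(0.5627, 0.8169, -0.9440) x1=(-1.4510, -1.7594, 0.2544) x2=(0.7267, -0.3065, 0.7553)
step 6: x0=(0.5648, 0.8467, -0.9779) x1=(-1.4662, -1.7764, 0.2333) x2=(0.7226, -0.2849, 0.7709)
step 7: x0=(0.5668, 0.8767, -1.0121) x1=(-1.4810, -1.7931, 0.2122) x2=(0.7182, -0.2641, 0.7872)
step 8: x0=(0.5687, 0.9068, -1.0466) x1=(-1.4956, -1.8096, 0.1910) x2=(0.7133, -0.2442, 0.8042)
step 9: x0=(0.5704, 0.9370, -1.0814) x1=(-1.5098, -1.8257, 0.1699) x2=(0.7080, -0.2252, 0.8219)
step 10: x0=(0.5721, 0.9673, -1.1165) x1=(-1.5237, -1.8417, 0.1488) x2=(0.7024, -0.2070, 0.8403)
step 11: x0=(0.5736, 0.9977, -1.1519) x1=(-1.5374, -1.8574, 0.1277) x2=(0.6963, -0.1895, 0.8593)
step 12: x0=(0.5751, 1.0282, -1.1875) x1=(-1.5508, -1.8728, 0.1066) x2=(0.6898, -0.1728, 0.8788)
step 13: x0=(0.5764, 1.0587, -1.2234) x1=(-1.5639, -1.8880, 0.0855) x2=(0.6830, -0.1568, 0.8989)
step 14: x0=(0.5777, 1.0893, -1.2595) x1=(-1.5768, -1.9029, 0.0644) x2=(0.6758, -0.1414, 0.9195)
step 15: x0=(0.5789, 1.1200, -1.2959) x1=(-1.5894, -1.9176, 0.0434) x2=(0.6683, -0.1268, 0.9406)
step 16: x0=(0.5800, 1.1507, -1.3325) x1=(-1.6018, -1.9321, 0.0223) x2=(0.6604, -0.1127, 0.9622)
step 17: x0=(0.5810, 1.1814, -1.3693) x1=(-1.6140, -1.9464, 0.0014) x2=(0.6521, -0.0993, 0.9842)
step 18: x0=(0.5819, 1.2122, -1.4063) x1=(-1.6259, -1.9604, -0.0196) x2=(0.6436, -0.0865, 1.0066)
step 19: x0=(0.5828, 1.2430, -1.4435) x1=(-1.6377, -1.9742, -0.0406) x2=(0.6347, -0.0743, 1.0293)
step 20: x0=(0.5836, 1.2739, -1.4809) x1=(-1.6492, -1.9878, -0.0615) x2=(0.6254, -0.0625, 1.0525)
step 21: x0=(0.5844, 1.3048, -1.5185) x1=(-1.6605, -2.0011, -0.0823) x2=(0.6159, -0.0514, 1.0759)
step 22: x0=(0.5851, 1.3357, -1.5562) x1=(-1.6716, -2.0143, -0.1032) x2=(0.6060, -0.0407, 1.0997)
step 23: x0=(0.5857, 1.3666, -1.5941) x1=(-1.6825, -2.0273, -0.1240) x2=(0.5959, -0.0306, 1.1238)
step 24: x0=(0.5863, 1.3975, -1.6321) x1=(-1.6932, -2.0400, -0.1448) x2=(0.5854, -0.0209, 1.1481)
step 25: x0=(0.5868, 1.4285, -1.6703) x1=(-1.7038, -2.0526, -0.1655) x2=(0.5747, -0.0117, 1.1727)
step 26: x0=(0.5873, 1.4595, -1.7086) x1=(-1.7141, -2.0650, -0.1862) x2=(0.5637, -0.0029, 1.1975)
step 27: x0=(0.5877, 1.4904, -1.7471) x1=(-1.7243, -2.0772, -0.2069) x2=(0.5524, 0.0054, 1.2226)
step 28: x0=(0.5881, 1.5214, -1.7857) x1=(-1.7343, -2.0892, -0.2275) x2=(0.5408, 0.0133, 1.2478)
step 29: x0=(0.5884, 1.5524, -1.8244) x1=(-1.7442, -2.1010, -0.2481) x2=(0.5290, 0.0207, 1.2733)
step 30: x0=(0.5887, 1.5833, -1.8633) x1=(-1.7539, -2.1126, -0.2686) x2=(0.5170, 0.0278, 1.2989)
step 31: x0=(0.5890, 1.6143, -1.9022) x1=(-1.7634, -2.1241, -0.2891) x2=(0.5046, 0.0345, 1.3247)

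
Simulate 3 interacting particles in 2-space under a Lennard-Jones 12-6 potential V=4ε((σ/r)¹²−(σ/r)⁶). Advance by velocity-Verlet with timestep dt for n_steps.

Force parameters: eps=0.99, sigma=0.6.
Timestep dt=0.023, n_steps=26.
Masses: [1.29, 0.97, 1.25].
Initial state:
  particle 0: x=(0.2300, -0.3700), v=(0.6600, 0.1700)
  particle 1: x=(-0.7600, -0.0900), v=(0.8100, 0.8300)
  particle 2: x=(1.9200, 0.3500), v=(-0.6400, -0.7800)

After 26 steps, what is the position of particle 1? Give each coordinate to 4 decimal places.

(-0.1046, 0.3270)

step 0: x0=(0.2300, -0.3700) x1=(-0.7600, -0.0900) x2=(1.9200, 0.3500)
step 1: x0=(0.2450, -0.3660) x1=(-0.7412, -0.0710) x2=(1.9053, 0.3321)
step 2: x0=(0.2597, -0.3620) x1=(-0.7219, -0.0521) x2=(1.8905, 0.3141)
step 3: x0=(0.2741, -0.3578) x1=(-0.7021, -0.0333) x2=(1.8758, 0.2962)
step 4: x0=(0.2882, -0.3535) x1=(-0.6820, -0.0147) x2=(1.8611, 0.2782)
step 5: x0=(0.3019, -0.3491) x1=(-0.6614, 0.0038) x2=(1.8463, 0.2603)
step 6: x0=(0.3153, -0.3446) x1=(-0.6404, 0.0221) x2=(1.8315, 0.2423)
step 7: x0=(0.3284, -0.3400) x1=(-0.6189, 0.0402) x2=(1.8167, 0.2243)
step 8: x0=(0.3412, -0.3352) x1=(-0.5970, 0.0582) x2=(1.8019, 0.2064)
step 9: x0=(0.3537, -0.3302) x1=(-0.5746, 0.0759) x2=(1.7871, 0.1884)
step 10: x0=(0.3659, -0.3251) x1=(-0.5518, 0.0935) x2=(1.7722, 0.1704)
step 11: x0=(0.3777, -0.3199) x1=(-0.5285, 0.1109) x2=(1.7574, 0.1524)
step 12: x0=(0.3892, -0.3144) x1=(-0.5047, 0.1280) x2=(1.7425, 0.1344)
step 13: x0=(0.4003, -0.3087) x1=(-0.4804, 0.1448) x2=(1.7275, 0.1164)
step 14: x0=(0.4111, -0.3029) x1=(-0.4556, 0.1615) x2=(1.7125, 0.0983)
step 15: x0=(0.4215, -0.2968) x1=(-0.4302, 0.1778) x2=(1.6975, 0.0803)
step 16: x0=(0.4316, -0.2904) x1=(-0.4043, 0.1938) x2=(1.6823, 0.0622)
step 17: x0=(0.4413, -0.2838) x1=(-0.3778, 0.2094) x2=(1.6672, 0.0441)
step 18: x0=(0.4506, -0.2769) x1=(-0.3506, 0.2247) x2=(1.6519, 0.0260)
step 19: x0=(0.4595, -0.2696) x1=(-0.3228, 0.2396) x2=(1.6365, 0.0079)
step 20: x0=(0.4680, -0.2619) x1=(-0.2943, 0.2540) x2=(1.6210, -0.0103)
step 21: x0=(0.4761, -0.2539) x1=(-0.2650, 0.2679) x2=(1.6054, -0.0285)
step 22: x0=(0.4837, -0.2454) x1=(-0.2349, 0.2812) x2=(1.5896, -0.0467)
step 23: x0=(0.4908, -0.2363) x1=(-0.2039, 0.2939) x2=(1.5736, -0.0650)
step 24: x0=(0.4975, -0.2267) x1=(-0.1720, 0.3058) x2=(1.5573, -0.0833)
step 25: x0=(0.5035, -0.2164) x1=(-0.1389, 0.3169) x2=(1.5408, -0.1016)
step 26: x0=(0.5090, -0.2053) x1=(-0.1046, 0.3270) x2=(1.5239, -0.1199)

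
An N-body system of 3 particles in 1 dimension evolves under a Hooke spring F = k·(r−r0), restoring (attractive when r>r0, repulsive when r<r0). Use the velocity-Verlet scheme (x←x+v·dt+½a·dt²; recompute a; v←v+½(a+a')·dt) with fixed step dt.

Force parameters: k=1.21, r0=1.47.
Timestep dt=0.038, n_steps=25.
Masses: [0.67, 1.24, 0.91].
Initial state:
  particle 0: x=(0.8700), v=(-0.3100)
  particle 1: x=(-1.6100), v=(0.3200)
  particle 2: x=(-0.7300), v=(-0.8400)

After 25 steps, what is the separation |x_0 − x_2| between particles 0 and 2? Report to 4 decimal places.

0.9259

step 0: x0=(0.8700) x1=(-1.6100) x2=(-0.7300)
step 1: x0=(0.8567) x1=(-1.5975) x2=(-0.7612)
step 2: x0=(0.8405) x1=(-1.5846) x2=(-0.7910)
step 3: x0=(0.8214) x1=(-1.5713) x2=(-0.8191)
step 4: x0=(0.7994) x1=(-1.5576) x2=(-0.8455)
step 5: x0=(0.7747) x1=(-1.5438) x2=(-0.8701)
step 6: x0=(0.7472) x1=(-1.5299) x2=(-0.8929)
step 7: x0=(0.7173) x1=(-1.5161) x2=(-0.9137)
step 8: x0=(0.6849) x1=(-1.5024) x2=(-0.9326)
step 9: x0=(0.6503) x1=(-1.4889) x2=(-0.9494)
step 10: x0=(0.6135) x1=(-1.4758) x2=(-0.9642)
step 11: x0=(0.5749) x1=(-1.4632) x2=(-0.9770)
step 12: x0=(0.5346) x1=(-1.4512) x2=(-0.9877)
step 13: x0=(0.4928) x1=(-1.4399) x2=(-0.9964)
step 14: x0=(0.4498) x1=(-1.4294) x2=(-1.0031)
step 15: x0=(0.4057) x1=(-1.4197) x2=(-1.0078)
step 16: x0=(0.3609) x1=(-1.4111) x2=(-1.0105)
step 17: x0=(0.3155) x1=(-1.4035) x2=(-1.0115)
step 18: x0=(0.2698) x1=(-1.3971) x2=(-1.0106)
step 19: x0=(0.2242) x1=(-1.3920) x2=(-1.0080)
step 20: x0=(0.1787) x1=(-1.3882) x2=(-1.0038)
step 21: x0=(0.1338) x1=(-1.3857) x2=(-0.9980)
step 22: x0=(0.0896) x1=(-1.3848) x2=(-0.9908)
step 23: x0=(0.0464) x1=(-1.3853) x2=(-0.9823)
step 24: x0=(0.0045) x1=(-1.3874) x2=(-0.9726)
step 25: x0=(-0.0360) x1=(-1.3911) x2=(-0.9619)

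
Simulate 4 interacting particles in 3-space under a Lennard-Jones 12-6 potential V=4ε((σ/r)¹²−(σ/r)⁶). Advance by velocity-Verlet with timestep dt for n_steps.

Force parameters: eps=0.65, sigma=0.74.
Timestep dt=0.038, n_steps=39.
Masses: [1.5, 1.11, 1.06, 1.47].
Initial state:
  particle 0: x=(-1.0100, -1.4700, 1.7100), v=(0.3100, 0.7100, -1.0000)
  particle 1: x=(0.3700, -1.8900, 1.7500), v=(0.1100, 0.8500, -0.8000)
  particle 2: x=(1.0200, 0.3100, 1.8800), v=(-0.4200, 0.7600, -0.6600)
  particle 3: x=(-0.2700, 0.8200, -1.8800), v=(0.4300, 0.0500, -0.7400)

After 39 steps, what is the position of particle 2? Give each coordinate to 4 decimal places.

step 0: x0=(-1.0100, -1.4700, 1.7100) x1=(0.3700, -1.8900, 1.7500) x2=(1.0200, 0.3100, 1.8800) x3=(-0.2700, 0.8200, -1.8800)
step 1: x0=(-0.9981, -1.4430, 1.6720) x1=(0.3741, -1.8577, 1.7196) x2=(1.0040, 0.3389, 1.8549) x3=(-0.2537, 0.8219, -1.9081)
step 2: x0=(-0.9861, -1.4161, 1.6340) x1=(0.3779, -1.8252, 1.6892) x2=(0.9881, 0.3677, 1.8298) x3=(-0.2373, 0.8238, -1.9362)
step 3: x0=(-0.9738, -1.3893, 1.5960) x1=(0.3815, -1.7927, 1.6588) x2=(0.9721, 0.3966, 1.8048) x3=(-0.2210, 0.8257, -1.9644)
step 4: x0=(-0.9614, -1.3625, 1.5581) x1=(0.3848, -1.7601, 1.6283) x2=(0.9561, 0.4254, 1.7797) x3=(-0.2046, 0.8276, -1.9925)
step 5: x0=(-0.9487, -1.3358, 1.5201) x1=(0.3878, -1.7274, 1.5979) x2=(0.9401, 0.4542, 1.7546) x3=(-0.1883, 0.8295, -2.0206)
step 6: x0=(-0.9359, -1.3091, 1.4821) x1=(0.3905, -1.6946, 1.5674) x2=(0.9241, 0.4830, 1.7295) x3=(-0.1720, 0.8314, -2.0487)
step 7: x0=(-0.9227, -1.2825, 1.4442) x1=(0.3929, -1.6617, 1.5369) x2=(0.9081, 0.5118, 1.7044) x3=(-0.1556, 0.8333, -2.0768)
step 8: x0=(-0.9094, -1.2560, 1.4063) x1=(0.3950, -1.6287, 1.5064) x2=(0.8921, 0.5406, 1.6793) x3=(-0.1393, 0.8352, -2.1050)
step 9: x0=(-0.8958, -1.2295, 1.3684) x1=(0.3967, -1.5956, 1.4759) x2=(0.8761, 0.5694, 1.6542) x3=(-0.1229, 0.8371, -2.1331)
step 10: x0=(-0.8819, -1.2031, 1.3305) x1=(0.3981, -1.5624, 1.4453) x2=(0.8601, 0.5981, 1.6291) x3=(-0.1066, 0.8390, -2.1612)
step 11: x0=(-0.8677, -1.1768, 1.2927) x1=(0.3991, -1.5290, 1.4147) x2=(0.8441, 0.6269, 1.6040) x3=(-0.0903, 0.8409, -2.1893)
step 12: x0=(-0.8531, -1.1506, 1.2549) x1=(0.3996, -1.4955, 1.3841) x2=(0.8281, 0.6556, 1.5789) x3=(-0.0739, 0.8428, -2.2174)
step 13: x0=(-0.8383, -1.1245, 1.2171) x1=(0.3997, -1.4619, 1.3534) x2=(0.8120, 0.6843, 1.5538) x3=(-0.0576, 0.8447, -2.2455)
step 14: x0=(-0.8230, -1.0985, 1.1793) x1=(0.3993, -1.4281, 1.3227) x2=(0.7960, 0.7129, 1.5287) x3=(-0.0412, 0.8466, -2.2737)
step 15: x0=(-0.8074, -1.0725, 1.1416) x1=(0.3984, -1.3942, 1.2919) x2=(0.7799, 0.7416, 1.5036) x3=(-0.0249, 0.8485, -2.3018)
step 16: x0=(-0.7913, -1.0467, 1.1040) x1=(0.3968, -1.3601, 1.2610) x2=(0.7639, 0.7702, 1.4785) x3=(-0.0086, 0.8504, -2.3299)
step 17: x0=(-0.7748, -1.0210, 1.0664) x1=(0.3946, -1.3258, 1.2301) x2=(0.7478, 0.7989, 1.4534) x3=(0.0078, 0.8523, -2.3580)
step 18: x0=(-0.7577, -0.9955, 1.0289) x1=(0.3917, -1.2913, 1.1990) x2=(0.7317, 0.8274, 1.4283) x3=(0.0241, 0.8542, -2.3861)
step 19: x0=(-0.7400, -0.9701, 0.9915) x1=(0.3880, -1.2566, 1.1678) x2=(0.7157, 0.8560, 1.4032) x3=(0.0405, 0.8561, -2.4142)
step 20: x0=(-0.7216, -0.9448, 0.9542) x1=(0.3834, -1.2216, 1.1365) x2=(0.6996, 0.8846, 1.3781) x3=(0.0568, 0.8580, -2.4423)
step 21: x0=(-0.7025, -0.9197, 0.9170) x1=(0.3779, -1.1864, 1.1050) x2=(0.6835, 0.9131, 1.3529) x3=(0.0731, 0.8599, -2.4704)
step 22: x0=(-0.6826, -0.8949, 0.8800) x1=(0.3711, -1.1509, 1.0734) x2=(0.6674, 0.9416, 1.3278) x3=(0.0895, 0.8618, -2.4986)
step 23: x0=(-0.6616, -0.8703, 0.8432) x1=(0.3630, -1.1150, 1.0415) x2=(0.6513, 0.9701, 1.3027) x3=(0.1058, 0.8637, -2.5267)
step 24: x0=(-0.6395, -0.8459, 0.8065) x1=(0.3535, -1.0787, 1.0092) x2=(0.6351, 0.9985, 1.2776) x3=(0.1222, 0.8656, -2.5548)
step 25: x0=(-0.6161, -0.8218, 0.7702) x1=(0.3421, -1.0420, 0.9767) x2=(0.6190, 1.0270, 1.2524) x3=(0.1385, 0.8675, -2.5829)
step 26: x0=(-0.5911, -0.7981, 0.7342) x1=(0.3286, -1.0049, 0.9437) x2=(0.6029, 1.0554, 1.2273) x3=(0.1549, 0.8694, -2.6110)
step 27: x0=(-0.5644, -0.7748, 0.6985) x1=(0.3127, -0.9671, 0.9101) x2=(0.5867, 1.0837, 1.2021) x3=(0.1712, 0.8713, -2.6391)
step 28: x0=(-0.5357, -0.7519, 0.6634) x1=(0.2942, -0.9288, 0.8759) x2=(0.5706, 1.1121, 1.1770) x3=(0.1875, 0.8732, -2.6672)
step 29: x0=(-0.5054, -0.7294, 0.6287) x1=(0.2736, -0.8900, 0.8411) x2=(0.5544, 1.1404, 1.1518) x3=(0.2039, 0.8750, -2.6953)
step 30: x0=(-0.4756, -0.7067, 0.5938) x1=(0.2536, -0.8513, 0.8066) x2=(0.5382, 1.1687, 1.1266) x3=(0.2202, 0.8769, -2.7234)
step 31: x0=(-0.4534, -0.6825, 0.5567) x1=(0.2439, -0.8146, 0.7750) x2=(0.5221, 1.1969, 1.1014) x3=(0.2366, 0.8788, -2.7516)
step 32: x0=(-0.4490, -0.6549, 0.5140) x1=(0.2583, -0.7824, 0.7510) x2=(0.5059, 1.2251, 1.0763) x3=(0.2529, 0.8807, -2.7797)
step 33: x0=(-0.4568, -0.6252, 0.4673) x1=(0.2891, -0.7532, 0.7325) x2=(0.4897, 1.2533, 1.0511) x3=(0.2692, 0.8826, -2.8078)
step 34: x0=(-0.4671, -0.5949, 0.4197) x1=(0.3234, -0.7246, 0.7152) x2=(0.4735, 1.2814, 1.0259) x3=(0.2856, 0.8845, -2.8359)
step 35: x0=(-0.4763, -0.5649, 0.3724) x1=(0.3562, -0.6957, 0.6974) x2=(0.4573, 1.3095, 1.0007) x3=(0.3019, 0.8864, -2.8640)
step 36: x0=(-0.4837, -0.5351, 0.3259) x1=(0.3866, -0.6664, 0.6786) x2=(0.4410, 1.3376, 0.9754) x3=(0.3183, 0.8883, -2.8921)
step 37: x0=(-0.4893, -0.5056, 0.2801) x1=(0.4145, -0.6367, 0.6589) x2=(0.4248, 1.3656, 0.9502) x3=(0.3346, 0.8902, -2.9202)
step 38: x0=(-0.4934, -0.4763, 0.2350) x1=(0.4403, -0.6067, 0.6382) x2=(0.4086, 1.3936, 0.9250) x3=(0.3509, 0.8921, -2.9483)
step 39: x0=(-0.4960, -0.4472, 0.1905) x1=(0.4643, -0.5764, 0.6168) x2=(0.3923, 1.4216, 0.8997) x3=(0.3673, 0.8940, -2.9764)

(0.3923, 1.4216, 0.8997)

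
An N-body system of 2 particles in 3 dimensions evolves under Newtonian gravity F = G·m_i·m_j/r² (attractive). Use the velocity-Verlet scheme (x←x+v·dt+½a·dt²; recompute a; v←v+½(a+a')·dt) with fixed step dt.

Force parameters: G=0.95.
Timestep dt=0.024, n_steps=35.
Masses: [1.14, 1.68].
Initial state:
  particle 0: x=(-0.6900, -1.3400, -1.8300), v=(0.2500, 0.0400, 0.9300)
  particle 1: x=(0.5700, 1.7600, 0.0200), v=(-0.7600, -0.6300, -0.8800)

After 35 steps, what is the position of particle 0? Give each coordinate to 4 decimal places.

(-0.4656, -1.2611, -1.0294)

step 0: x0=(-0.6900, -1.3400, -1.8300) x1=(0.5700, 1.7600, 0.0200)
step 1: x0=(-0.6840, -1.3390, -1.8077) x1=(0.5518, 1.7449, -0.0011)
step 2: x0=(-0.6780, -1.3380, -1.7853) x1=(0.5335, 1.7297, -0.0223)
step 3: x0=(-0.6719, -1.3369, -1.7629) x1=(0.5152, 1.7145, -0.0435)
step 4: x0=(-0.6658, -1.3357, -1.7405) x1=(0.4969, 1.6992, -0.0646)
step 5: x0=(-0.6597, -1.3345, -1.7180) x1=(0.4786, 1.6839, -0.0859)
step 6: x0=(-0.6536, -1.3333, -1.6955) x1=(0.4603, 1.6686, -0.1071)
step 7: x0=(-0.6475, -1.3319, -1.6730) x1=(0.4420, 1.6533, -0.1284)
step 8: x0=(-0.6413, -1.3306, -1.6504) x1=(0.4236, 1.6378, -0.1496)
step 9: x0=(-0.6351, -1.3291, -1.6279) x1=(0.4052, 1.6224, -0.1709)
step 10: x0=(-0.6289, -1.3276, -1.6052) x1=(0.3869, 1.6069, -0.1923)
step 11: x0=(-0.6227, -1.3260, -1.5826) x1=(0.3685, 1.5914, -0.2136)
step 12: x0=(-0.6164, -1.3244, -1.5599) x1=(0.3501, 1.5758, -0.2350)
step 13: x0=(-0.6101, -1.3226, -1.5372) x1=(0.3316, 1.5601, -0.2564)
step 14: x0=(-0.6038, -1.3208, -1.5144) x1=(0.3132, 1.5444, -0.2778)
step 15: x0=(-0.5975, -1.3190, -1.4916) x1=(0.2947, 1.5287, -0.2992)
step 16: x0=(-0.5912, -1.3170, -1.4688) x1=(0.2762, 1.5129, -0.3207)
step 17: x0=(-0.5848, -1.3150, -1.4460) x1=(0.2577, 1.4970, -0.3422)
step 18: x0=(-0.5784, -1.3128, -1.4231) x1=(0.2392, 1.4811, -0.3637)
step 19: x0=(-0.5719, -1.3106, -1.4002) x1=(0.2207, 1.4652, -0.3852)
step 20: x0=(-0.5655, -1.3083, -1.3772) x1=(0.2021, 1.4491, -0.4067)
step 21: x0=(-0.5590, -1.3060, -1.3542) x1=(0.1836, 1.4331, -0.4283)
step 22: x0=(-0.5525, -1.3035, -1.3312) x1=(0.1650, 1.4169, -0.4499)
step 23: x0=(-0.5460, -1.3009, -1.3082) x1=(0.1464, 1.4007, -0.4715)
step 24: x0=(-0.5394, -1.2982, -1.2851) x1=(0.1278, 1.3844, -0.4931)
step 25: x0=(-0.5328, -1.2954, -1.2620) x1=(0.1091, 1.3680, -0.5148)
step 26: x0=(-0.5262, -1.2925, -1.2389) x1=(0.0905, 1.3516, -0.5365)
step 27: x0=(-0.5196, -1.2895, -1.2157) x1=(0.0718, 1.3351, -0.5582)
step 28: x0=(-0.5129, -1.2864, -1.1925) x1=(0.0531, 1.3185, -0.5799)
step 29: x0=(-0.5062, -1.2832, -1.1693) x1=(0.0344, 1.3019, -0.6016)
step 30: x0=(-0.4995, -1.2798, -1.1460) x1=(0.0157, 1.2851, -0.6234)
step 31: x0=(-0.4928, -1.2764, -1.1228) x1=(-0.0030, 1.2683, -0.6451)
step 32: x0=(-0.4860, -1.2728, -1.0995) x1=(-0.0218, 1.2514, -0.6669)
step 33: x0=(-0.4792, -1.2690, -1.0761) x1=(-0.0406, 1.2344, -0.6887)
step 34: x0=(-0.4724, -1.2651, -1.0528) x1=(-0.0594, 1.2173, -0.7105)
step 35: x0=(-0.4656, -1.2611, -1.0294) x1=(-0.0782, 1.2001, -0.7323)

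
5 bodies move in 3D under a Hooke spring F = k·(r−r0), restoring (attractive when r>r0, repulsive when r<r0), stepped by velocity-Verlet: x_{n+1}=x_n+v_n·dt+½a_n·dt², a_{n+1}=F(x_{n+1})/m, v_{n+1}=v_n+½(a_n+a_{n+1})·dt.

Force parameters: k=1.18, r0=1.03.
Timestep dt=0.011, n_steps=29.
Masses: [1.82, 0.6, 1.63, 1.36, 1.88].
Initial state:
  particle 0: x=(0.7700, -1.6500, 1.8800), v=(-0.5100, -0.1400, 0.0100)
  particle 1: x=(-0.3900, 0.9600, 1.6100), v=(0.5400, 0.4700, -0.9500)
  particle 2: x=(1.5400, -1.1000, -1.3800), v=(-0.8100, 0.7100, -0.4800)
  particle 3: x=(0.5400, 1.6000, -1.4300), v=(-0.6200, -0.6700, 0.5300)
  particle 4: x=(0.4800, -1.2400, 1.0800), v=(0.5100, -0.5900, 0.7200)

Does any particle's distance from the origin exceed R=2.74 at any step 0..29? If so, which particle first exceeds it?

no

step 0: x0=(0.7700, -1.6500, 1.8800) x1=(-0.3900, 0.9600, 1.6100) x2=(1.5400, -1.1000, -1.3800) x3=(0.5400, 1.6000, -1.4300) x4=(0.4800, -1.2400, 1.0800)
step 1: x0=(0.7644, -1.6514, 1.8799) x1=(-0.3837, 0.9647, 1.5990) x2=(1.5309, -1.0921, -1.3850) x3=(0.5332, 1.5923, -1.4238) x4=(0.4856, -1.2464, 1.0878)
step 2: x0=(0.7587, -1.6524, 1.8794) x1=(-0.3765, 0.9684, 1.5870) x2=(1.5216, -1.0839, -1.3895) x3=(0.5264, 1.5838, -1.4170) x4=(0.4912, -1.2525, 1.0954)
step 3: x0=(0.7530, -1.6530, 1.8786) x1=(-0.3686, 0.9712, 1.5739) x2=(1.5120, -1.0755, -1.3935) x3=(0.5196, 1.5747, -1.4094) x4=(0.4969, -1.2583, 1.1027)
step 4: x0=(0.7473, -1.6533, 1.8773) x1=(-0.3600, 0.9729, 1.5598) x2=(1.5021, -1.0668, -1.3969) x3=(0.5129, 1.5649, -1.4012) x4=(0.5025, -1.2638, 1.1098)
step 5: x0=(0.7416, -1.6532, 1.8757) x1=(-0.3506, 0.9737, 1.5447) x2=(1.4919, -1.0579, -1.3998) x3=(0.5061, 1.5543, -1.3924) x4=(0.5082, -1.2691, 1.1166)
step 6: x0=(0.7359, -1.6528, 1.8737) x1=(-0.3404, 0.9736, 1.5286) x2=(1.4815, -1.0488, -1.4022) x3=(0.4994, 1.5431, -1.3828) x4=(0.5138, -1.2742, 1.1232)
step 7: x0=(0.7301, -1.6521, 1.8713) x1=(-0.3295, 0.9724, 1.5116) x2=(1.4707, -1.0395, -1.4040) x3=(0.4927, 1.5312, -1.3727) x4=(0.5195, -1.2789, 1.1295)
step 8: x0=(0.7243, -1.6509, 1.8685) x1=(-0.3179, 0.9703, 1.4935) x2=(1.4597, -1.0299, -1.4054) x3=(0.4861, 1.5186, -1.3618) x4=(0.5252, -1.2834, 1.1356)
step 9: x0=(0.7184, -1.6495, 1.8653) x1=(-0.3055, 0.9672, 1.4745) x2=(1.4485, -1.0202, -1.4061) x3=(0.4795, 1.5054, -1.3503) x4=(0.5308, -1.2876, 1.1414)
step 10: x0=(0.7126, -1.6476, 1.8618) x1=(-0.2925, 0.9631, 1.4546) x2=(1.4370, -1.0102, -1.4064) x3=(0.4729, 1.4914, -1.3382) x4=(0.5365, -1.2916, 1.1470)
step 11: x0=(0.7067, -1.6455, 1.8579) x1=(-0.2788, 0.9581, 1.4337) x2=(1.4252, -1.0000, -1.4061) x3=(0.4663, 1.4768, -1.3254) x4=(0.5422, -1.2952, 1.1523)
step 12: x0=(0.7008, -1.6429, 1.8536) x1=(-0.2644, 0.9521, 1.4120) x2=(1.4132, -0.9896, -1.4054) x3=(0.4598, 1.4616, -1.3120) x4=(0.5478, -1.2986, 1.1574)
step 13: x0=(0.6949, -1.6401, 1.8489) x1=(-0.2493, 0.9451, 1.3894) x2=(1.4009, -0.9790, -1.4040) x3=(0.4533, 1.4457, -1.2980) x4=(0.5535, -1.3017, 1.1622)
step 14: x0=(0.6890, -1.6369, 1.8439) x1=(-0.2336, 0.9372, 1.3659) x2=(1.3884, -0.9682, -1.4022) x3=(0.4469, 1.4291, -1.2834) x4=(0.5592, -1.3046, 1.1667)
step 15: x0=(0.6830, -1.6333, 1.8385) x1=(-0.2173, 0.9284, 1.3417) x2=(1.3756, -0.9572, -1.3998) x3=(0.4405, 1.4120, -1.2682) x4=(0.5648, -1.3072, 1.1710)
step 16: x0=(0.6771, -1.6295, 1.8327) x1=(-0.2004, 0.9186, 1.3166) x2=(1.3627, -0.9460, -1.3970) x3=(0.4341, 1.3941, -1.2523) x4=(0.5705, -1.3095, 1.1750)
step 17: x0=(0.6711, -1.6253, 1.8265) x1=(-0.1828, 0.9079, 1.2907) x2=(1.3494, -0.9347, -1.3936) x3=(0.4278, 1.3757, -1.2359) x4=(0.5761, -1.3115, 1.1787)
step 18: x0=(0.6651, -1.6207, 1.8200) x1=(-0.1647, 0.8963, 1.2641) x2=(1.3360, -0.9232, -1.3897) x3=(0.4215, 1.3567, -1.2189) x4=(0.5817, -1.3133, 1.1822)
step 19: x0=(0.6591, -1.6158, 1.8131) x1=(-0.1461, 0.8838, 1.2367) x2=(1.3223, -0.9115, -1.3853) x3=(0.4153, 1.3370, -1.2014) x4=(0.5874, -1.3148, 1.1854)
step 20: x0=(0.6531, -1.6107, 1.8059) x1=(-0.1268, 0.8703, 1.2086) x2=(1.3084, -0.8997, -1.3804) x3=(0.4092, 1.3168, -1.1833) x4=(0.5930, -1.3161, 1.1883)
step 21: x0=(0.6470, -1.6051, 1.7983) x1=(-0.1071, 0.8560, 1.1799) x2=(1.2943, -0.8877, -1.3750) x3=(0.4031, 1.2959, -1.1646) x4=(0.5986, -1.3170, 1.1909)
step 22: x0=(0.6410, -1.5993, 1.7904) x1=(-0.0869, 0.8408, 1.1505) x2=(1.2800, -0.8756, -1.3691) x3=(0.3970, 1.2745, -1.1454) x4=(0.6042, -1.3178, 1.1933)
step 23: x0=(0.6349, -1.5932, 1.7821) x1=(-0.0662, 0.8248, 1.1204) x2=(1.2655, -0.8633, -1.3627) x3=(0.3910, 1.2525, -1.1257) x4=(0.6098, -1.3182, 1.1954)
step 24: x0=(0.6288, -1.5867, 1.7735) x1=(-0.0450, 0.8079, 1.0898) x2=(1.2508, -0.8509, -1.3558) x3=(0.3851, 1.2300, -1.1054) x4=(0.6154, -1.3184, 1.1973)
step 25: x0=(0.6227, -1.5800, 1.7645) x1=(-0.0233, 0.7902, 1.0586) x2=(1.2359, -0.8383, -1.3484) x3=(0.3792, 1.2069, -1.0847) x4=(0.6209, -1.3184, 1.1988)
step 26: x0=(0.6166, -1.5729, 1.7552) x1=(-0.0013, 0.7717, 1.0268) x2=(1.2208, -0.8257, -1.3406) x3=(0.3734, 1.1832, -1.0634) x4=(0.6265, -1.3180, 1.2001)
step 27: x0=(0.6105, -1.5656, 1.7456) x1=(0.0212, 0.7524, 0.9946) x2=(1.2056, -0.8129, -1.3322) x3=(0.3677, 1.1591, -1.0417) x4=(0.6321, -1.3175, 1.2012)
step 28: x0=(0.6044, -1.5580, 1.7356) x1=(0.0440, 0.7323, 0.9618) x2=(1.1901, -0.8000, -1.3234) x3=(0.3620, 1.1344, -1.0195) x4=(0.6376, -1.3167, 1.2019)
step 29: x0=(0.5982, -1.5500, 1.7253) x1=(0.0673, 0.7114, 0.9286) x2=(1.1746, -0.7870, -1.3142) x3=(0.3564, 1.1092, -0.9968) x4=(0.6431, -1.3156, 1.2024)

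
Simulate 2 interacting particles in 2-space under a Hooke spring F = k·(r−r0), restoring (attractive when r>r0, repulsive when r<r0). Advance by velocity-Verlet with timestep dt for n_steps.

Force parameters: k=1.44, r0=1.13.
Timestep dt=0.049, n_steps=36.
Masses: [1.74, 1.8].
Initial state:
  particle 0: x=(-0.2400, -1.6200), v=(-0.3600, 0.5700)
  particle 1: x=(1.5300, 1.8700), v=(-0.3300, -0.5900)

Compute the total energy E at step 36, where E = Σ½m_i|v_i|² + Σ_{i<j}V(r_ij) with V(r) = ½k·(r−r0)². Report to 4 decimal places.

step 0: x0=(-0.2400, -1.6200) x1=(1.5300, 1.8700)
step 1: x0=(-0.2564, -1.5896) x1=(1.5126, 1.8387)
step 2: x0=(-0.2703, -1.5544) x1=(1.4928, 1.8028)
step 3: x0=(-0.2817, -1.5145) x1=(1.4707, 1.7623)
step 4: x0=(-0.2908, -1.4701) x1=(1.4462, 1.7174)
step 5: x0=(-0.2974, -1.4213) x1=(1.4194, 1.6683)
step 6: x0=(-0.3017, -1.3683) x1=(1.3903, 1.6152)
step 7: x0=(-0.3038, -1.3114) x1=(1.3591, 1.5583)
step 8: x0=(-0.3037, -1.2507) x1=(1.3258, 1.4977)
step 9: x0=(-0.3015, -1.1864) x1=(1.2904, 1.4337)
step 10: x0=(-0.2973, -1.1189) x1=(1.2532, 1.3665)
step 11: x0=(-0.2912, -1.0484) x1=(1.2140, 1.2964)
step 12: x0=(-0.2833, -0.9751) x1=(1.1732, 1.2236)
step 13: x0=(-0.2738, -0.8992) x1=(1.1308, 1.1484)
step 14: x0=(-0.2628, -0.8212) x1=(1.0869, 1.0711)
step 15: x0=(-0.2503, -0.7412) x1=(1.0417, 0.9919)
step 16: x0=(-0.2367, -0.6596) x1=(0.9952, 0.9111)
step 17: x0=(-0.2220, -0.5767) x1=(0.9478, 0.8290)
step 18: x0=(-0.2064, -0.4926) x1=(0.8995, 0.7458)
step 19: x0=(-0.1901, -0.4078) x1=(0.8505, 0.6619)
step 20: x0=(-0.1733, -0.3225) x1=(0.8011, 0.5775)
step 21: x0=(-0.1562, -0.2369) x1=(0.7513, 0.4929)
step 22: x0=(-0.1390, -0.1512) x1=(0.7015, 0.4082)
step 23: x0=(-0.1221, -0.0657) x1=(0.6519, 0.3236)
step 24: x0=(-0.1056, 0.0195) x1=(0.6028, 0.2392)
step 25: x0=(-0.0899, 0.1046) x1=(0.5543, 0.1551)
step 26: x0=(-0.0751, 0.1896) x1=(0.5068, 0.0711)
step 27: x0=(-0.0614, 0.2747) x1=(0.4603, -0.0132)
step 28: x0=(-0.0486, 0.3604) x1=(0.4147, -0.0979)
step 29: x0=(-0.0364, 0.4468) x1=(0.3698, -0.1833)
step 30: x0=(-0.0247, 0.5338) x1=(0.3252, -0.2693)
step 31: x0=(-0.0132, 0.6213) x1=(0.2809, -0.3558)
step 32: x0=(-0.0017, 0.7089) x1=(0.2366, -0.4424)
step 33: x0=(0.0097, 0.7965) x1=(0.1923, -0.5290)
step 34: x0=(0.0213, 0.8837) x1=(0.1479, -0.6152)
step 35: x0=(0.0329, 0.9701) x1=(0.1035, -0.7007)
step 36: x0=(0.0445, 1.0555) x1=(0.0590, -0.7851)
step 0 velocities: v0=(-0.3600, 0.5700) v1=(-0.3300, -0.5900)
step 0: KE=0.8067, PE=5.5772, E=6.3839
step 36 velocities: v0=(0.2377, 1.7275) v1=(-0.9078, -1.7089)
step 36: KE=6.0155, PE=0.3636, E=6.3790

6.3790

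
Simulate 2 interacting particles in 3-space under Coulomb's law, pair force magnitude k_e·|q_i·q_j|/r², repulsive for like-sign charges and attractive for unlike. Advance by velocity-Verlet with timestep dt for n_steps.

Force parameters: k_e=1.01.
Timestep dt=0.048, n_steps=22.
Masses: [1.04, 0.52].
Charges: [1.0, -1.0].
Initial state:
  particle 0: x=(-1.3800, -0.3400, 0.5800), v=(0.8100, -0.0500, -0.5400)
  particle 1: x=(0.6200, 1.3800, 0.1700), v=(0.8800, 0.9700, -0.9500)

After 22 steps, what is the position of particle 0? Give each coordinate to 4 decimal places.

(-0.4804, -0.3483, -0.0020)

step 0: x0=(-1.3800, -0.3400, 0.5800) x1=(0.6200, 1.3800, 0.1700)
step 1: x0=(-1.3410, -0.3423, 0.5541) x1=(0.6620, 1.4264, 0.1244)
step 2: x0=(-1.3018, -0.3444, 0.5281) x1=(0.7036, 1.4723, 0.0790)
step 3: x0=(-1.2623, -0.3463, 0.5020) x1=(0.7447, 1.5179, 0.0336)
step 4: x0=(-1.2227, -0.3480, 0.4759) x1=(0.7854, 1.5631, -0.0116)
step 5: x0=(-1.1828, -0.3495, 0.4498) x1=(0.8257, 1.6078, -0.0568)
step 6: x0=(-1.1428, -0.3509, 0.4236) x1=(0.8656, 1.6523, -0.1018)
step 7: x0=(-1.1026, -0.3520, 0.3974) x1=(0.9051, 1.6963, -0.1468)
step 8: x0=(-1.0621, -0.3529, 0.3711) x1=(0.9443, 1.7400, -0.1917)
step 9: x0=(-1.0216, -0.3537, 0.3447) x1=(0.9831, 1.7833, -0.2365)
step 10: x0=(-0.9808, -0.3543, 0.3184) x1=(1.0216, 1.8262, -0.2811)
step 11: x0=(-0.9399, -0.3547, 0.2919) x1=(1.0598, 1.8688, -0.3257)
step 12: x0=(-0.8988, -0.3550, 0.2655) x1=(1.0976, 1.9111, -0.3702)
step 13: x0=(-0.8576, -0.3550, 0.2389) x1=(1.1351, 1.9530, -0.4146)
step 14: x0=(-0.8162, -0.3549, 0.2123) x1=(1.1724, 1.9945, -0.4588)
step 15: x0=(-0.7747, -0.3547, 0.1857) x1=(1.2094, 2.0358, -0.5030)
step 16: x0=(-0.7330, -0.3542, 0.1590) x1=(1.2461, 2.0767, -0.5471)
step 17: x0=(-0.6912, -0.3536, 0.1323) x1=(1.2825, 2.1172, -0.5911)
step 18: x0=(-0.6493, -0.3529, 0.1056) x1=(1.3186, 2.1575, -0.6350)
step 19: x0=(-0.6073, -0.3520, 0.0787) x1=(1.3546, 2.1974, -0.6788)
step 20: x0=(-0.5651, -0.3509, 0.0519) x1=(1.3902, 2.2370, -0.7226)
step 21: x0=(-0.5228, -0.3497, 0.0250) x1=(1.4257, 2.2763, -0.7662)
step 22: x0=(-0.4804, -0.3483, -0.0020) x1=(1.4609, 2.3153, -0.8097)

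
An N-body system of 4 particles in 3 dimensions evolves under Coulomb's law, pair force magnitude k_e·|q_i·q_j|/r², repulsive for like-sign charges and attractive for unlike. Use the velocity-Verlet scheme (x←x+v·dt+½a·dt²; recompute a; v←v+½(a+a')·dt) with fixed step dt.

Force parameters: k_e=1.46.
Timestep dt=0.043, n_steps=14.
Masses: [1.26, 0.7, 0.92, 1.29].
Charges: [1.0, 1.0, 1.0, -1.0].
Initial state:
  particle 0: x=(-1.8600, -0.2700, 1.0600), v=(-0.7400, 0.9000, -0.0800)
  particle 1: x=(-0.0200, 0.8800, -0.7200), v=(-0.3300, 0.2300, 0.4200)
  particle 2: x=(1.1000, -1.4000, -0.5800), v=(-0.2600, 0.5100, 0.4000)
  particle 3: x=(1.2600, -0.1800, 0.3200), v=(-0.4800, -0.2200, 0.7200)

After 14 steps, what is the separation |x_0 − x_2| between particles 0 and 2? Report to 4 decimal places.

step 0: x0=(-1.8600, -0.2700, 1.0600) x1=(-0.0200, 0.8800, -0.7200) x2=(1.1000, -1.4000, -0.5800) x3=(1.2600, -0.1800, 0.3200)
step 1: x0=(-1.8919, -0.2313, 1.0567) x1=(-0.0338, 0.8900, -0.7018) x2=(1.0891, -1.3778, -0.5625) x3=(1.2390, -0.1897, 0.3506)
step 2: x0=(-1.9239, -0.1927, 1.0535) x1=(-0.0470, 0.9002, -0.6835) x2=(1.0787, -1.3551, -0.5442) x3=(1.2174, -0.1998, 0.3803)
step 3: x0=(-1.9560, -0.1541, 1.0506) x1=(-0.0594, 0.9105, -0.6650) x2=(1.0688, -1.3318, -0.5252) x3=(1.1952, -0.2103, 0.4093)
step 4: x0=(-1.9882, -0.1156, 1.0479) x1=(-0.0712, 0.9211, -0.6463) x2=(1.0594, -1.3079, -0.5055) x3=(1.1724, -0.2213, 0.4374)
step 5: x0=(-2.0206, -0.0772, 1.0453) x1=(-0.0823, 0.9319, -0.6274) x2=(1.0506, -1.2835, -0.4848) x3=(1.1489, -0.2328, 0.4645)
step 6: x0=(-2.0531, -0.0388, 1.0430) x1=(-0.0927, 0.9428, -0.6084) x2=(1.0422, -1.2585, -0.4633) x3=(1.1249, -0.2447, 0.4908)
step 7: x0=(-2.0858, -0.0005, 1.0409) x1=(-0.1025, 0.9540, -0.5892) x2=(1.0344, -1.2329, -0.4407) x3=(1.1003, -0.2571, 0.5160)
step 8: x0=(-2.1186, 0.0378, 1.0390) x1=(-0.1117, 0.9653, -0.5698) x2=(1.0270, -1.2067, -0.4172) x3=(1.0752, -0.2700, 0.5403)
step 9: x0=(-2.1515, 0.0760, 1.0373) x1=(-0.1202, 0.9768, -0.5503) x2=(1.0201, -1.1799, -0.3925) x3=(1.0495, -0.2833, 0.5634)
step 10: x0=(-2.1846, 0.1141, 1.0357) x1=(-0.1281, 0.9885, -0.5306) x2=(1.0137, -1.1524, -0.3667) x3=(1.0233, -0.2972, 0.5855)
step 11: x0=(-2.2178, 0.1522, 1.0344) x1=(-0.1355, 1.0003, -0.5108) x2=(1.0076, -1.1242, -0.3395) x3=(0.9967, -0.3116, 0.6063)
step 12: x0=(-2.2512, 0.1902, 1.0333) x1=(-0.1422, 1.0123, -0.4908) x2=(1.0020, -1.0952, -0.3110) x3=(0.9696, -0.3265, 0.6259)
step 13: x0=(-2.2848, 0.2282, 1.0323) x1=(-0.1484, 1.0245, -0.4707) x2=(0.9968, -1.0656, -0.2810) x3=(0.9421, -0.3420, 0.6441)
step 14: x0=(-2.3185, 0.2660, 1.0316) x1=(-0.1541, 1.0368, -0.4504) x2=(0.9918, -1.0351, -0.2493) x3=(0.9142, -0.3580, 0.6609)

3.7804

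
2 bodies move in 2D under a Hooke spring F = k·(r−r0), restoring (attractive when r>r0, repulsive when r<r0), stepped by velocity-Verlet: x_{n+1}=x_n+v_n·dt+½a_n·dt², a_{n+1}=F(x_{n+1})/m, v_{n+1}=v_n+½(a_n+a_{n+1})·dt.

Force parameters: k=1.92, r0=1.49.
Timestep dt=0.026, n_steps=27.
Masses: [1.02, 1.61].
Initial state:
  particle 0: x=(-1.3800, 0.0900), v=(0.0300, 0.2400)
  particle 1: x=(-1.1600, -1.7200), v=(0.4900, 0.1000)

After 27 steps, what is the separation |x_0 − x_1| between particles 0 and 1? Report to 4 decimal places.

step 0: x0=(-1.3800, 0.0900) x1=(-1.1600, -1.7200)
step 1: x0=(-1.3792, 0.0960) x1=(-1.1473, -1.7173)
step 2: x0=(-1.3783, 0.1016) x1=(-1.1346, -1.7143)
step 3: x0=(-1.3774, 0.1068) x1=(-1.1219, -1.7110)
step 4: x0=(-1.3764, 0.1115) x1=(-1.1093, -1.7074)
step 5: x0=(-1.3754, 0.1158) x1=(-1.0967, -1.7036)
step 6: x0=(-1.3743, 0.1197) x1=(-1.0842, -1.6995)
step 7: x0=(-1.3731, 0.1231) x1=(-1.0717, -1.6951)
step 8: x0=(-1.3718, 0.1261) x1=(-1.0593, -1.6904)
step 9: x0=(-1.3705, 0.1286) x1=(-1.0469, -1.6855)
step 10: x0=(-1.3691, 0.1307) x1=(-1.0346, -1.6802)
step 11: x0=(-1.3676, 0.1323) x1=(-1.0223, -1.6747)
step 12: x0=(-1.3660, 0.1335) x1=(-1.0100, -1.6689)
step 13: x0=(-1.3644, 0.1343) x1=(-0.9979, -1.6629)
step 14: x0=(-1.3626, 0.1347) x1=(-0.9857, -1.6565)
step 15: x0=(-1.3608, 0.1346) x1=(-0.9737, -1.6499)
step 16: x0=(-1.3589, 0.1341) x1=(-0.9616, -1.6431)
step 17: x0=(-1.3568, 0.1332) x1=(-0.9497, -1.6360)
step 18: x0=(-1.3547, 0.1319) x1=(-0.9378, -1.6286)
step 19: x0=(-1.3525, 0.1302) x1=(-0.9260, -1.6209)
step 20: x0=(-1.3502, 0.1281) x1=(-0.9142, -1.6131)
step 21: x0=(-1.3478, 0.1256) x1=(-0.9025, -1.6049)
step 22: x0=(-1.3453, 0.1228) x1=(-0.8908, -1.5966)
step 23: x0=(-1.3428, 0.1196) x1=(-0.8792, -1.5880)
step 24: x0=(-1.3401, 0.1160) x1=(-0.8677, -1.5792)
step 25: x0=(-1.3373, 0.1122) x1=(-0.8562, -1.5702)
step 26: x0=(-1.3345, 0.1080) x1=(-0.8448, -1.5610)
step 27: x0=(-1.3315, 0.1035) x1=(-0.8334, -1.5516)

1.7285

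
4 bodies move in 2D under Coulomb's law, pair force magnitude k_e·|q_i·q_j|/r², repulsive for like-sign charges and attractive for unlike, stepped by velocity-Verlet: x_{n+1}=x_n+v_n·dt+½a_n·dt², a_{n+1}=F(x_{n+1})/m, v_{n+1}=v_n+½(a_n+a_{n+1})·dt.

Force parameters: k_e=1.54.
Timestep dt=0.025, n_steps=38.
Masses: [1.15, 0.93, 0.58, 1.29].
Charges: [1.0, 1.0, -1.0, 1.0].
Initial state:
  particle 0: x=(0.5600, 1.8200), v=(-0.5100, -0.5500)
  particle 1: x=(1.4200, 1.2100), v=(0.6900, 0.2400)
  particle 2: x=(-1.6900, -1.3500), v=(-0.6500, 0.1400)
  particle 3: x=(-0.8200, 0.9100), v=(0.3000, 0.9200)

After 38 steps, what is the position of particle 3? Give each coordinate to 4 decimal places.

(-0.9726, 1.5896)

step 0: x0=(0.5600, 1.8200) x1=(1.4200, 1.2100) x2=(-1.6900, -1.3500) x3=(-0.8200, 0.9100)
step 1: x0=(0.5471, 1.8065) x1=(1.4377, 1.2157) x2=(-1.7061, -1.3463) x3=(-0.8127, 0.9329)
step 2: x0=(0.5337, 1.7936) x1=(1.4563, 1.2209) x2=(-1.7220, -1.3422) x3=(-0.8058, 0.9554)
step 3: x0=(0.5201, 1.7812) x1=(1.4758, 1.2257) x2=(-1.7377, -1.3376) x3=(-0.7994, 0.9777)
step 4: x0=(0.5061, 1.7692) x1=(1.4962, 1.2299) x2=(-1.7531, -1.3327) x3=(-0.7935, 0.9997)
step 5: x0=(0.4918, 1.7577) x1=(1.5175, 1.2338) x2=(-1.7682, -1.3274) x3=(-0.7880, 1.0214)
step 6: x0=(0.4772, 1.7467) x1=(1.5396, 1.2373) x2=(-1.7831, -1.3217) x3=(-0.7829, 1.0428)
step 7: x0=(0.4624, 1.7360) x1=(1.5625, 1.2405) x2=(-1.7978, -1.3156) x3=(-0.7784, 1.0639)
step 8: x0=(0.4475, 1.7257) x1=(1.5862, 1.2434) x2=(-1.8122, -1.3092) x3=(-0.7744, 1.0848)
step 9: x0=(0.4323, 1.7158) x1=(1.6106, 1.2459) x2=(-1.8264, -1.3023) x3=(-0.7709, 1.1053)
step 10: x0=(0.4171, 1.7063) x1=(1.6358, 1.2482) x2=(-1.8404, -1.2951) x3=(-0.7679, 1.1255)
step 11: x0=(0.4018, 1.6971) x1=(1.6617, 1.2503) x2=(-1.8541, -1.2876) x3=(-0.7655, 1.1455)
step 12: x0=(0.3865, 1.6882) x1=(1.6883, 1.2521) x2=(-1.8676, -1.2796) x3=(-0.7637, 1.1652)
step 13: x0=(0.3712, 1.6797) x1=(1.7155, 1.2538) x2=(-1.8808, -1.2714) x3=(-0.7625, 1.1845)
step 14: x0=(0.3560, 1.6714) x1=(1.7433, 1.2552) x2=(-1.8938, -1.2627) x3=(-0.7619, 1.2036)
step 15: x0=(0.3408, 1.6634) x1=(1.7718, 1.2565) x2=(-1.9066, -1.2537) x3=(-0.7619, 1.2224)
step 16: x0=(0.3259, 1.6557) x1=(1.8008, 1.2577) x2=(-1.9191, -1.2444) x3=(-0.7625, 1.2409)
step 17: x0=(0.3111, 1.6483) x1=(1.8303, 1.2587) x2=(-1.9314, -1.2347) x3=(-0.7639, 1.2591)
step 18: x0=(0.2965, 1.6411) x1=(1.8604, 1.2595) x2=(-1.9435, -1.2247) x3=(-0.7659, 1.2770)
step 19: x0=(0.2822, 1.6341) x1=(1.8909, 1.2603) x2=(-1.9553, -1.2144) x3=(-0.7686, 1.2947)
step 20: x0=(0.2683, 1.6274) x1=(1.9220, 1.2609) x2=(-1.9669, -1.2037) x3=(-0.7721, 1.3120)
step 21: x0=(0.2547, 1.6209) x1=(1.9534, 1.2614) x2=(-1.9782, -1.1927) x3=(-0.7763, 1.3291)
step 22: x0=(0.2414, 1.6146) x1=(1.9854, 1.2618) x2=(-1.9893, -1.1813) x3=(-0.7812, 1.3460)
step 23: x0=(0.2286, 1.6085) x1=(2.0177, 1.2622) x2=(-2.0002, -1.1696) x3=(-0.7870, 1.3626)
step 24: x0=(0.2163, 1.6026) x1=(2.0504, 1.2624) x2=(-2.0108, -1.1576) x3=(-0.7935, 1.3789)
step 25: x0=(0.2044, 1.5968) x1=(2.0836, 1.2626) x2=(-2.0212, -1.1453) x3=(-0.8009, 1.3951)
step 26: x0=(0.1931, 1.5912) x1=(2.1170, 1.2626) x2=(-2.0314, -1.1326) x3=(-0.8091, 1.4109)
step 27: x0=(0.1823, 1.5857) x1=(2.1509, 1.2626) x2=(-2.0413, -1.1196) x3=(-0.8181, 1.4266)
step 28: x0=(0.1720, 1.5803) x1=(2.1850, 1.2626) x2=(-2.0510, -1.1062) x3=(-0.8280, 1.4421)
step 29: x0=(0.1624, 1.5750) x1=(2.2195, 1.2624) x2=(-2.0604, -1.0926) x3=(-0.8387, 1.4575)
step 30: x0=(0.1533, 1.5698) x1=(2.2543, 1.2622) x2=(-2.0696, -1.0786) x3=(-0.8503, 1.4726)
step 31: x0=(0.1447, 1.5646) x1=(2.2894, 1.2620) x2=(-2.0786, -1.0643) x3=(-0.8627, 1.4876)
step 32: x0=(0.1368, 1.5595) x1=(2.3248, 1.2617) x2=(-2.0873, -1.0496) x3=(-0.8759, 1.5025)
step 33: x0=(0.1295, 1.5544) x1=(2.3604, 1.2613) x2=(-2.0958, -1.0347) x3=(-0.8900, 1.5172)
step 34: x0=(0.1228, 1.5492) x1=(2.3963, 1.2609) x2=(-2.1040, -1.0194) x3=(-0.9050, 1.5319)
step 35: x0=(0.1166, 1.5441) x1=(2.4325, 1.2604) x2=(-2.1121, -1.0038) x3=(-0.9207, 1.5464)
step 36: x0=(0.1111, 1.5389) x1=(2.4689, 1.2598) x2=(-2.1198, -0.9878) x3=(-0.9372, 1.5609)
step 37: x0=(0.1061, 1.5337) x1=(2.5055, 1.2593) x2=(-2.1273, -0.9715) x3=(-0.9545, 1.5753)
step 38: x0=(0.1016, 1.5284) x1=(2.5424, 1.2587) x2=(-2.1346, -0.9549) x3=(-0.9726, 1.5896)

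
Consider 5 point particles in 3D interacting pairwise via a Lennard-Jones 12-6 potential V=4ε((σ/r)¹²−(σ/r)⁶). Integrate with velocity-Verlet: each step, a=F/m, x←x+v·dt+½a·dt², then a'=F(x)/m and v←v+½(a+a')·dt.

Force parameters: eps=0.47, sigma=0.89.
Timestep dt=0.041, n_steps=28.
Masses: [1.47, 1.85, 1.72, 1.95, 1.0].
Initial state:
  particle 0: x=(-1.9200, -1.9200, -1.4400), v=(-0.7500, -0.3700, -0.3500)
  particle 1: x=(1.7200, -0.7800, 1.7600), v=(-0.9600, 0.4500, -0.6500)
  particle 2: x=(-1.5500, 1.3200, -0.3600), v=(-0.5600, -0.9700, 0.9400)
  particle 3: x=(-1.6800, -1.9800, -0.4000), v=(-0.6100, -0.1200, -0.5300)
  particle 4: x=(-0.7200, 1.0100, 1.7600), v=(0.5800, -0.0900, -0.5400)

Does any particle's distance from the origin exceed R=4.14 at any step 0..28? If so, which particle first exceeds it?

step 0: x0=(-1.9200, -1.9200, -1.4400) x1=(1.7200, -0.7800, 1.7600) x2=(-1.5500, 1.3200, -0.3600) x3=(-1.6800, -1.9800, -0.4000) x4=(-0.7200, 1.0100, 1.7600)
step 1: x0=(-1.9506, -1.9352, -1.4537) x1=(1.6806, -0.7615, 1.7333) x2=(-1.5730, 1.2802, -0.3215) x3=(-1.7051, -1.9849, -0.4222) x4=(-0.6962, 1.0063, 1.7378)
step 2: x0=(-1.9809, -1.9505, -1.4661) x1=(1.6413, -0.7431, 1.7067) x2=(-1.5959, 1.2405, -0.2829) x3=(-1.7305, -1.9897, -0.4454) x4=(-0.6725, 1.0026, 1.7157)
step 3: x0=(-2.0109, -1.9658, -1.4774) x1=(1.6019, -0.7246, 1.6800) x2=(-1.6188, 1.2007, -0.2443) x3=(-1.7560, -1.9945, -0.4694) x4=(-0.6487, 0.9989, 1.6934)
step 4: x0=(-2.0407, -1.9811, -1.4877) x1=(1.5625, -0.7062, 1.6534) x2=(-1.6418, 1.1609, -0.2057) x3=(-1.7818, -1.9993, -0.4942) x4=(-0.6250, 0.9952, 1.6712)
step 5: x0=(-2.0702, -1.9965, -1.4972) x1=(1.5232, -0.6877, 1.6267) x2=(-1.6647, 1.1211, -0.1671) x3=(-1.8077, -2.0041, -0.5196) x4=(-0.6012, 0.9915, 1.6489)
step 6: x0=(-2.0997, -2.0118, -1.5062) x1=(1.4838, -0.6693, 1.6001) x2=(-1.6876, 1.0813, -0.1284) x3=(-1.8337, -2.0089, -0.5453) x4=(-0.5775, 0.9879, 1.6266)
step 7: x0=(-2.1291, -2.0272, -1.5154) x1=(1.4444, -0.6508, 1.5734) x2=(-1.7105, 1.0415, -0.0898) x3=(-1.8597, -2.0136, -0.5710) x4=(-0.5538, 0.9842, 1.6042)
step 8: x0=(-2.1588, -2.0425, -1.5252) x1=(1.4050, -0.6323, 1.5468) x2=(-1.7334, 1.0017, -0.0510) x3=(-1.8855, -2.0184, -0.5961) x4=(-0.5302, 0.9804, 1.5818)
step 9: x0=(-2.1889, -2.0579, -1.5367) x1=(1.3656, -0.6139, 1.5201) x2=(-1.7562, 0.9619, -0.0123) x3=(-1.9110, -2.0231, -0.6200) x4=(-0.5065, 0.9767, 1.5593)
step 10: x0=(-2.2198, -2.0734, -1.5504) x1=(1.3262, -0.5954, 1.4935) x2=(-1.7790, 0.9221, 0.0265) x3=(-1.9359, -2.0278, -0.6422) x4=(-0.4829, 0.9730, 1.5367)
step 11: x0=(-2.2515, -2.0891, -1.5670) x1=(1.2868, -0.5769, 1.4668) x2=(-1.8018, 0.8823, 0.0653) x3=(-1.9602, -2.0323, -0.6622) x4=(-0.4594, 0.9693, 1.5141)
step 12: x0=(-2.2841, -2.1049, -1.5864) x1=(1.2474, -0.5584, 1.4402) x2=(-1.8246, 0.8424, 0.1041) x3=(-1.9838, -2.0367, -0.6801) x4=(-0.4358, 0.9655, 1.4915)
step 13: x0=(-2.3176, -2.1208, -1.6083) x1=(1.2080, -0.5399, 1.4135) x2=(-1.8473, 0.8026, 0.1430) x3=(-2.0067, -2.0410, -0.6962) x4=(-0.4123, 0.9617, 1.4687)
step 14: x0=(-2.3516, -2.1370, -1.6318) x1=(1.1685, -0.5214, 1.3869) x2=(-1.8700, 0.7628, 0.1818) x3=(-2.0293, -2.0451, -0.7110) x4=(-0.3889, 0.9579, 1.4460)
step 15: x0=(-2.3859, -2.1532, -1.6562) x1=(1.1290, -0.5028, 1.3602) x2=(-1.8926, 0.7230, 0.2208) x3=(-2.0516, -2.0492, -0.7252) x4=(-0.3654, 0.9540, 1.4231)
step 16: x0=(-2.4202, -2.1694, -1.6807) x1=(1.0895, -0.4843, 1.3336) x2=(-1.9152, 0.6832, 0.2597) x3=(-2.0739, -2.0533, -0.7392) x4=(-0.3420, 0.9501, 1.4002)
step 17: x0=(-2.4545, -2.1856, -1.7048) x1=(1.0500, -0.4657, 1.3069) x2=(-1.9378, 0.6434, 0.2987) x3=(-2.0963, -2.0574, -0.7535) x4=(-0.3186, 0.9461, 1.3773)
step 18: x0=(-2.4884, -2.2017, -1.7283) x1=(1.0105, -0.4471, 1.2803) x2=(-1.9603, 0.6036, 0.3377) x3=(-2.1188, -2.0616, -0.7684) x4=(-0.2953, 0.9421, 1.3543)
step 19: x0=(-2.5220, -2.2177, -1.7508) x1=(0.9709, -0.4284, 1.2536) x2=(-1.9828, 0.5638, 0.3767) x3=(-2.1417, -2.0659, -0.7839) x4=(-0.2719, 0.9380, 1.3313)
step 20: x0=(-2.5552, -2.2334, -1.7723) x1=(0.9313, -0.4097, 1.2270) x2=(-2.0053, 0.5240, 0.4158) x3=(-2.1649, -2.0702, -0.8003) x4=(-0.2485, 0.9337, 1.3082)
step 21: x0=(-2.5879, -2.2490, -1.7925) x1=(0.8916, -0.3909, 1.2003) x2=(-2.0277, 0.4842, 0.4549) x3=(-2.1884, -2.0748, -0.8175) x4=(-0.2250, 0.9294, 1.2851)
step 22: x0=(-2.6201, -2.2644, -1.8116) x1=(0.8518, -0.3721, 1.1737) x2=(-2.0501, 0.4444, 0.4939) x3=(-2.2123, -2.0795, -0.8357) x4=(-0.2015, 0.9249, 1.2620)
step 23: x0=(-2.6518, -2.2795, -1.8294) x1=(0.8120, -0.3531, 1.1471) x2=(-2.0725, 0.4046, 0.5330) x3=(-2.2366, -2.0844, -0.8548) x4=(-0.1779, 0.9201, 1.2388)
step 24: x0=(-2.6829, -2.2944, -1.8459) x1=(0.7720, -0.3340, 1.1204) x2=(-2.0948, 0.3648, 0.5721) x3=(-2.2613, -2.0894, -0.8748) x4=(-0.1542, 0.9151, 1.2156)
step 25: x0=(-2.7135, -2.3090, -1.8612) x1=(0.7319, -0.3148, 1.0938) x2=(-2.1171, 0.3250, 0.6112) x3=(-2.2864, -2.0947, -0.8958) x4=(-0.1302, 0.9098, 1.1923)
step 26: x0=(-2.7436, -2.3234, -1.8753) x1=(0.6917, -0.2953, 1.0672) x2=(-2.1393, 0.2853, 0.6503) x3=(-2.3119, -2.1002, -0.9177) x4=(-0.1061, 0.9041, 1.1690)
step 27: x0=(-2.7731, -2.3374, -1.8881) x1=(0.6513, -0.2756, 1.0407) x2=(-2.1616, 0.2455, 0.6895) x3=(-2.3378, -2.1058, -0.9405) x4=(-0.0816, 0.8978, 1.1457)
step 28: x0=(-2.8021, -2.3512, -1.8997) x1=(0.6106, -0.2554, 1.0141) x2=(-2.1838, 0.2057, 0.7286) x3=(-2.3642, -2.1117, -0.9643) x4=(-0.0567, 0.8908, 1.1223)

no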